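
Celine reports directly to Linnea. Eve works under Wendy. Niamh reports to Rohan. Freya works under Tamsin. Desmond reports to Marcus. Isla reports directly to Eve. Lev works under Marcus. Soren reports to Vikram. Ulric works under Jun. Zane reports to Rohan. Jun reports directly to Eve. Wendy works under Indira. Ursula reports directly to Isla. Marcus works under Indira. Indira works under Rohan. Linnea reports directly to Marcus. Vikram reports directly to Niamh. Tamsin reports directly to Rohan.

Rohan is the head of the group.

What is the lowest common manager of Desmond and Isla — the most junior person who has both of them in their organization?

Desmond's chain of managers is Marcus, Indira, Rohan. Isla's chain of managers is Eve, Wendy, Indira, Rohan. The first manager that appears in both chains is Indira.

Indira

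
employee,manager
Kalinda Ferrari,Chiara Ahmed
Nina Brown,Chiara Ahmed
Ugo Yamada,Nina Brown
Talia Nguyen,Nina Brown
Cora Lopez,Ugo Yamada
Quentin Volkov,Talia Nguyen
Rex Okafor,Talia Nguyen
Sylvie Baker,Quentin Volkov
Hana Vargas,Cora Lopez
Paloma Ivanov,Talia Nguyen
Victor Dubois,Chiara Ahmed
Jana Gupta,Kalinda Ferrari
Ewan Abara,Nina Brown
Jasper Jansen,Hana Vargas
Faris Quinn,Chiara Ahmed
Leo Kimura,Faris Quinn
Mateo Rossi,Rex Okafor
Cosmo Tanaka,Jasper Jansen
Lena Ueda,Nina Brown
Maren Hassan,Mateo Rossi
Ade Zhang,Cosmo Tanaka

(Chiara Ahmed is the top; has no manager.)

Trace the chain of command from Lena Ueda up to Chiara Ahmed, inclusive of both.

Lena Ueda reports to Nina Brown. Nina Brown reports to Chiara Ahmed. Chiara Ahmed is at the top.

Lena Ueda -> Nina Brown -> Chiara Ahmed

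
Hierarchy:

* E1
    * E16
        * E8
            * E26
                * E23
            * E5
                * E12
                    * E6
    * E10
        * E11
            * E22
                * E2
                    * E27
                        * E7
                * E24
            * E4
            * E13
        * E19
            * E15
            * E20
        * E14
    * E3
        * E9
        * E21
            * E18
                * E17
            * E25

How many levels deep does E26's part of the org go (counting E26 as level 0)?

1

The longest chain under E26 runs E26 → E23, which is 1 level below E26.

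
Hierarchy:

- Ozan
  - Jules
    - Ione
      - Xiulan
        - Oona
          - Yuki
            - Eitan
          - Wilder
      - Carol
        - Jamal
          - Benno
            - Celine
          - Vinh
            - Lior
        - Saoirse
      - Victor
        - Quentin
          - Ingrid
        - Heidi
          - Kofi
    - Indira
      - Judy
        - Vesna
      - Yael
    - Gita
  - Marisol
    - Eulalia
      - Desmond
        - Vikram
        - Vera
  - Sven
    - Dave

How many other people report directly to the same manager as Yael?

1

Yael reports to Indira. Indira's other direct reports are Judy — 1 peer.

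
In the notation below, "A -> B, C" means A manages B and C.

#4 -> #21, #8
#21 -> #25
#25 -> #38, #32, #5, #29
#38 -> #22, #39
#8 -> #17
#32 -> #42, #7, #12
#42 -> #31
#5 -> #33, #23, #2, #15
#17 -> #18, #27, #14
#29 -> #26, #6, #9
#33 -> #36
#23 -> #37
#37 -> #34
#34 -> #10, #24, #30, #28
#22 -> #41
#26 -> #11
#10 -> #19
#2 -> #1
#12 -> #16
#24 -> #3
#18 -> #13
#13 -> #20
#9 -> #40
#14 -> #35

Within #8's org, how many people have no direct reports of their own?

3

The people in #8's organization with no one reporting to them are #35, #27, #20. That is 3.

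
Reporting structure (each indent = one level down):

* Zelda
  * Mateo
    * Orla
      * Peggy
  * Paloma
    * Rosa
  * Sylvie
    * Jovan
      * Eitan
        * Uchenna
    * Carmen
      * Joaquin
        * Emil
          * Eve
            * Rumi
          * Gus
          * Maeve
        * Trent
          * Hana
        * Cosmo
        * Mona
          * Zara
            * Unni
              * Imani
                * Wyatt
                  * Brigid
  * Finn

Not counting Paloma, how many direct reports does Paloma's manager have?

Paloma reports to Zelda. Zelda's other direct reports are Mateo, Sylvie, Finn — 3 peers.

3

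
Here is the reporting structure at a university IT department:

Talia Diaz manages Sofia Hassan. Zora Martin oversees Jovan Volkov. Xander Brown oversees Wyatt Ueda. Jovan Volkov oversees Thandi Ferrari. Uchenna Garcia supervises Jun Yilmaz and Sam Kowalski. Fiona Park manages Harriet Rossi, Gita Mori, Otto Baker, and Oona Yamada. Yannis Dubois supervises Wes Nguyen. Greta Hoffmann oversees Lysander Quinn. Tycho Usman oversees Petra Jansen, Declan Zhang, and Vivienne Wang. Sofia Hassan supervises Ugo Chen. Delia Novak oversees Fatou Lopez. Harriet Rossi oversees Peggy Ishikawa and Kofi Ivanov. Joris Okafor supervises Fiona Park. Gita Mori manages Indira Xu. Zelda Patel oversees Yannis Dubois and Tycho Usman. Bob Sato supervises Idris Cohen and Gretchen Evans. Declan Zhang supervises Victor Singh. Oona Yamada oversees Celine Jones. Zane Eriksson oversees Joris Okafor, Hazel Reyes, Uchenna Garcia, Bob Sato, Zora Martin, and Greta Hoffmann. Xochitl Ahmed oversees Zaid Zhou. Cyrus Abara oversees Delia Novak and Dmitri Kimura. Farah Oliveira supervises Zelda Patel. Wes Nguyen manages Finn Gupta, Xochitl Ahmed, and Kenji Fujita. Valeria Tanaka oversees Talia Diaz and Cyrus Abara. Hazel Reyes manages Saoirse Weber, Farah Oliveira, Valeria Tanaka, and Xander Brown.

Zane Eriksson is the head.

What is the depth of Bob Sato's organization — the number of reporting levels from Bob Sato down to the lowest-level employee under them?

The longest chain under Bob Sato runs Bob Sato → Gretchen Evans, which is 1 level below Bob Sato.

1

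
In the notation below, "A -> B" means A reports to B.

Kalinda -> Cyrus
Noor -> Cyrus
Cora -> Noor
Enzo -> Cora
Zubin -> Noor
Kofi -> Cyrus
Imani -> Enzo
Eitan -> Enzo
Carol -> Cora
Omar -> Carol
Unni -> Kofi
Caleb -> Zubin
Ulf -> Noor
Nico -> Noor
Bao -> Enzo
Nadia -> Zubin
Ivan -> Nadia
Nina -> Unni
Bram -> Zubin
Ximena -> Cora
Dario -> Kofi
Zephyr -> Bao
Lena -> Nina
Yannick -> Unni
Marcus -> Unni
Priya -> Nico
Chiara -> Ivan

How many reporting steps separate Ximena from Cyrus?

Chain from Ximena up to Cyrus: Ximena → Cora → Noor → Cyrus. That is 3 steps up, so Ximena is 3 levels below Cyrus.

3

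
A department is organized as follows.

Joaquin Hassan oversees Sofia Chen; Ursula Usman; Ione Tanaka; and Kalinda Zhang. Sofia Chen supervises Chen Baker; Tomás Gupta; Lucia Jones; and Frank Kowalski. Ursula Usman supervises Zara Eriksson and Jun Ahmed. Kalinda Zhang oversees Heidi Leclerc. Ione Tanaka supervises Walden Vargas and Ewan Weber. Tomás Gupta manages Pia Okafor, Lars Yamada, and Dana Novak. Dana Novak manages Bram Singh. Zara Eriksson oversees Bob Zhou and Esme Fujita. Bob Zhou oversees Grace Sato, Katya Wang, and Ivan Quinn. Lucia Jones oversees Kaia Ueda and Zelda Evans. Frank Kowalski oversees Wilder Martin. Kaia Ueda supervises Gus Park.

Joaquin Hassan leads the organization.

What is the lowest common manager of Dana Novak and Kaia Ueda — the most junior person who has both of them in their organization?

Sofia Chen

Dana Novak's chain of managers is Tomás Gupta, Sofia Chen, Joaquin Hassan. Kaia Ueda's chain of managers is Lucia Jones, Sofia Chen, Joaquin Hassan. The first manager that appears in both chains is Sofia Chen.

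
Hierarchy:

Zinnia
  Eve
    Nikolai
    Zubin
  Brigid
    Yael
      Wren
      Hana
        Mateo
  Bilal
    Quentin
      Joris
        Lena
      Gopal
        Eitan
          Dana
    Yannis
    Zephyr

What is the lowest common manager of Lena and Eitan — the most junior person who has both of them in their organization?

Quentin

Lena's chain of managers is Joris, Quentin, Bilal, Zinnia. Eitan's chain of managers is Gopal, Quentin, Bilal, Zinnia. The first manager that appears in both chains is Quentin.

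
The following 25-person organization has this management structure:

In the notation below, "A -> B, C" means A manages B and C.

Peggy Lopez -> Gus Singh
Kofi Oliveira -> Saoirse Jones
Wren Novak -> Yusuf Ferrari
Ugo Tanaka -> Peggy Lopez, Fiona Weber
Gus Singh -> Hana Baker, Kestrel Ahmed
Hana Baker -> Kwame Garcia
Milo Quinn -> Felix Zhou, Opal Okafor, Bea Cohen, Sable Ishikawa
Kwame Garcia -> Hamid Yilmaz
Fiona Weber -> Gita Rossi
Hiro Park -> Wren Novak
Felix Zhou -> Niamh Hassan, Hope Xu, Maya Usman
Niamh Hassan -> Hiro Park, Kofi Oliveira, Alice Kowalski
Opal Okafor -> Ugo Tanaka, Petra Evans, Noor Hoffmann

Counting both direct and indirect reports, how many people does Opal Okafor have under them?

11

Opal Okafor directly manages Ugo Tanaka, Petra Evans, Noor Hoffmann. Under Ugo Tanaka: Fiona Weber, Gita Rossi, Peggy Lopez, Gus Singh, Kestrel Ahmed, Hana Baker, Kwame Garcia, Hamid Yilmaz (8). Petra Evans has no reports. Noor Hoffmann has no reports. So Opal Okafor's organization is 3 direct reports plus everyone under them: 9 + 1 + 1 = 11.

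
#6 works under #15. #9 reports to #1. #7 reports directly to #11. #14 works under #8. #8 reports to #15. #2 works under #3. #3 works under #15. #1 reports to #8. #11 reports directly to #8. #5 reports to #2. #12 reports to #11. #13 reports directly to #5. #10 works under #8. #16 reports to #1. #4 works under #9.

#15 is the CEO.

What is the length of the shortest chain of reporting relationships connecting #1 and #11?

#1 is 1 level below #8, and #11 is 1 level below #8 (their lowest common manager). The shortest path runs up from #1 to #8 and back down to #11: 1 + 1 = 2 links.

2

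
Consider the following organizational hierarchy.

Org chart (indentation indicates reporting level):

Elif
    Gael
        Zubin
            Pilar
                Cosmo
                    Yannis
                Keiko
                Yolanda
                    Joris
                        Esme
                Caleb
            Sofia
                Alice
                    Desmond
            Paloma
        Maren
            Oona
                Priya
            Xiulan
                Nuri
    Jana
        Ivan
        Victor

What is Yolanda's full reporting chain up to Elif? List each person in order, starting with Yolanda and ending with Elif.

Yolanda reports to Pilar. Pilar reports to Zubin. Zubin reports to Gael. Gael reports to Elif. Elif is at the top.

Yolanda -> Pilar -> Zubin -> Gael -> Elif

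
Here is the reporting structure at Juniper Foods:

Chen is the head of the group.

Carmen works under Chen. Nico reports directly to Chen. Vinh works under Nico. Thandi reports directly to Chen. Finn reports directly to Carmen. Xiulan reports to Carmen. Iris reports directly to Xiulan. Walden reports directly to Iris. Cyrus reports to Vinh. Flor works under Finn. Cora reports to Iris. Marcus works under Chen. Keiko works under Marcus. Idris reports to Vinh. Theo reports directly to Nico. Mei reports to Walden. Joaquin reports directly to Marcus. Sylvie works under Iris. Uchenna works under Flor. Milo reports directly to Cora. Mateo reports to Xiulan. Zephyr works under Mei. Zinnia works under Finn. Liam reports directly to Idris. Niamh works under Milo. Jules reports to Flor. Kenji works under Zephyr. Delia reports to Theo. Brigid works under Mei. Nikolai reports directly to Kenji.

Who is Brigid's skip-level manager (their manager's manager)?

Walden

Brigid reports to Mei, and Mei reports to Walden. So Brigid's skip-level manager is Walden.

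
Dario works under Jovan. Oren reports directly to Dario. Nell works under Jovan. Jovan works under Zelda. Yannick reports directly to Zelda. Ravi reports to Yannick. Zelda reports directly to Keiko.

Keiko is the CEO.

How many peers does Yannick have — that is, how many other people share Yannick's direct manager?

Yannick reports to Zelda. Zelda's other direct reports are Jovan — 1 peer.

1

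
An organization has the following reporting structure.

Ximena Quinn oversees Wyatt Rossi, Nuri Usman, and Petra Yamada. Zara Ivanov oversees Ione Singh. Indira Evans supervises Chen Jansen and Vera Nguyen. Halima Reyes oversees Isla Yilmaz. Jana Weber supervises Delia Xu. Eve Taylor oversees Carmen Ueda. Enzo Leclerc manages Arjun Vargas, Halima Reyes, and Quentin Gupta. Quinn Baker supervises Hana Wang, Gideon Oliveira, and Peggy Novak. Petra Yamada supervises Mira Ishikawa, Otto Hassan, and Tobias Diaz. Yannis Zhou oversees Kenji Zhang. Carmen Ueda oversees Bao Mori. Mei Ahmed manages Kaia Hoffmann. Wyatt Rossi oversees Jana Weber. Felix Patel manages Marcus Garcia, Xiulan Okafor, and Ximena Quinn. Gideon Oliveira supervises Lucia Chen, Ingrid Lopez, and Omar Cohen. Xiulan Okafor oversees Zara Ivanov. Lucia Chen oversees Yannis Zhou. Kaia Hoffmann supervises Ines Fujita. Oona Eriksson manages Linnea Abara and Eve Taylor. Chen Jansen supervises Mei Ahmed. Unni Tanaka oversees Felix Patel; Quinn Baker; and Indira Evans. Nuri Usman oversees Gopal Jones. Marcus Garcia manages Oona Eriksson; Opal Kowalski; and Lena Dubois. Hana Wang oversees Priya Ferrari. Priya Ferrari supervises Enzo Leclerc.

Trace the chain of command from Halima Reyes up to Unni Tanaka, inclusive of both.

Halima Reyes -> Enzo Leclerc -> Priya Ferrari -> Hana Wang -> Quinn Baker -> Unni Tanaka

Halima Reyes reports to Enzo Leclerc. Enzo Leclerc reports to Priya Ferrari. Priya Ferrari reports to Hana Wang. Hana Wang reports to Quinn Baker. Quinn Baker reports to Unni Tanaka. Unni Tanaka is at the top.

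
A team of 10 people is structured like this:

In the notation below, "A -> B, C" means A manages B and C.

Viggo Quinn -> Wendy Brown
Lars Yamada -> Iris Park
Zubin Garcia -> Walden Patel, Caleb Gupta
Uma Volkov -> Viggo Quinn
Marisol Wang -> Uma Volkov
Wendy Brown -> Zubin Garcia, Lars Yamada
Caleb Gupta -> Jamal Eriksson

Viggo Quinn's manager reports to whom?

Marisol Wang

Viggo Quinn reports to Uma Volkov, and Uma Volkov reports to Marisol Wang. So Viggo Quinn's skip-level manager is Marisol Wang.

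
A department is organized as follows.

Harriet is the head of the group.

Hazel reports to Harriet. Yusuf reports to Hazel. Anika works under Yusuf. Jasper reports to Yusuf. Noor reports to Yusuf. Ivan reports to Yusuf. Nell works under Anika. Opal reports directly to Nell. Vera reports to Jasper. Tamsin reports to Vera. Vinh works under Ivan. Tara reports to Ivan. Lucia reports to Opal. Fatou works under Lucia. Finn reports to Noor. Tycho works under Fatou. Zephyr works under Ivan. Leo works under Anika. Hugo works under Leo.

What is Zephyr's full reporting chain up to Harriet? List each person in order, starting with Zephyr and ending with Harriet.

Zephyr reports to Ivan. Ivan reports to Yusuf. Yusuf reports to Hazel. Hazel reports to Harriet. Harriet is at the top.

Zephyr -> Ivan -> Yusuf -> Hazel -> Harriet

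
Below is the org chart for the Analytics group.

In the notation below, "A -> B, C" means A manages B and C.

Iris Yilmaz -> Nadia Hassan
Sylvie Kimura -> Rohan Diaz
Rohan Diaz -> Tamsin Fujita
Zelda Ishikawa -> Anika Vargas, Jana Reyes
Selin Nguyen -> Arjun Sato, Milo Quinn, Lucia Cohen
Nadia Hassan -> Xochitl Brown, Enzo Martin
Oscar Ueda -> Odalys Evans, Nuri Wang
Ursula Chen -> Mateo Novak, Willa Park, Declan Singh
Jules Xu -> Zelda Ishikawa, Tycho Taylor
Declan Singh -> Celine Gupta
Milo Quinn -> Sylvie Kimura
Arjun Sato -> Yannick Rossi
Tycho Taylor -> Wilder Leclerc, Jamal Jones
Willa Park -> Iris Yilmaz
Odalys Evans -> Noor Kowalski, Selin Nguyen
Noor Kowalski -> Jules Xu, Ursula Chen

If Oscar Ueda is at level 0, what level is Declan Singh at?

4

Chain from Declan Singh up to Oscar Ueda: Declan Singh → Ursula Chen → Noor Kowalski → Odalys Evans → Oscar Ueda. That is 4 steps up, so Declan Singh is 4 levels below Oscar Ueda.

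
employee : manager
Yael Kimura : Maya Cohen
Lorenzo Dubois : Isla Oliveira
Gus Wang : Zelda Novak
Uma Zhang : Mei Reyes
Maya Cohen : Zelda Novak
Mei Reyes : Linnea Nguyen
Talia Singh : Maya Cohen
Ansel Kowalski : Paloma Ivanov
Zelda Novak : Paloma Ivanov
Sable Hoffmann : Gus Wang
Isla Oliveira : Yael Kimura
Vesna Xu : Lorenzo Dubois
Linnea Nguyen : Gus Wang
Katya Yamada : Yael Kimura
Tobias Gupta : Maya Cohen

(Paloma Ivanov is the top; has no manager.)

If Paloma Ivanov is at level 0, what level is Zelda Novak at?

1

Chain from Zelda Novak up to Paloma Ivanov: Zelda Novak → Paloma Ivanov. That is 1 step up, so Zelda Novak is 1 level below Paloma Ivanov.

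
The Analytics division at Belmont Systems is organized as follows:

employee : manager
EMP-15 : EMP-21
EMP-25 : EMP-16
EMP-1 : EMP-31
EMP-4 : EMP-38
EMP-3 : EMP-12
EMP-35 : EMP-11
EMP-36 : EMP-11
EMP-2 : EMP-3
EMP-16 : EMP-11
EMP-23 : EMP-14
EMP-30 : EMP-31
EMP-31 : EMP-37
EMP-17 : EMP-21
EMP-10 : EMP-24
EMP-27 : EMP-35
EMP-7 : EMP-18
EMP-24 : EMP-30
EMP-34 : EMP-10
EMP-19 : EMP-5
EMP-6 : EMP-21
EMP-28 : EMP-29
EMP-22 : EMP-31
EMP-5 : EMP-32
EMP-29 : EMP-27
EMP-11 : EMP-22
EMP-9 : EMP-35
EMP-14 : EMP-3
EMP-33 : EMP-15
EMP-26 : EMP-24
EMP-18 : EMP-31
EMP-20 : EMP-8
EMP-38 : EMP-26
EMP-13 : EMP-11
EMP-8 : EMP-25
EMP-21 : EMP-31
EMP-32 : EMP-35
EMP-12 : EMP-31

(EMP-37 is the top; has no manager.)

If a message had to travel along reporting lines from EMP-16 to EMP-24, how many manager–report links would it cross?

5

EMP-16 is 3 levels below EMP-31, and EMP-24 is 2 levels below EMP-31 (their lowest common manager). The shortest path runs up from EMP-16 to EMP-31 and back down to EMP-24: 3 + 2 = 5 links.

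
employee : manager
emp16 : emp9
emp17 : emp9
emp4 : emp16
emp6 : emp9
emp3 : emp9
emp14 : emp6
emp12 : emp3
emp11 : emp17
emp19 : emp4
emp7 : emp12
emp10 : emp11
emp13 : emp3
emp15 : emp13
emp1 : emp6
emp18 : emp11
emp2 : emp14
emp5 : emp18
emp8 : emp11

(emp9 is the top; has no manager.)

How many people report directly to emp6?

emp6 directly manages emp14, emp1. That is 2 direct reports.

2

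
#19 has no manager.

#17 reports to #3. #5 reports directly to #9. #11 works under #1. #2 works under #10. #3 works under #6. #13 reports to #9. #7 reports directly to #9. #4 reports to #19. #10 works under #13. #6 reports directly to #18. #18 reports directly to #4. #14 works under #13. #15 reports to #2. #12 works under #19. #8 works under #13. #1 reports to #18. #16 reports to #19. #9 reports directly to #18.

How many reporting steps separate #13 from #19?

Chain from #13 up to #19: #13 → #9 → #18 → #4 → #19. That is 4 steps up, so #13 is 4 levels below #19.

4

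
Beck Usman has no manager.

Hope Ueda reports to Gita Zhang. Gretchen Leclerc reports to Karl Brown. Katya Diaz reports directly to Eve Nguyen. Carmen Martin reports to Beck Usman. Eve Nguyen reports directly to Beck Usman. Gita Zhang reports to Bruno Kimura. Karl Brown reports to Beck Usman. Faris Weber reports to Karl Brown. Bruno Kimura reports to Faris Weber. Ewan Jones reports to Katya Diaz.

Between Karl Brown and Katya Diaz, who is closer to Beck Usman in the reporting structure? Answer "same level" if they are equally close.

Karl Brown is 1 level below Beck Usman; Katya Diaz is 2. Karl Brown is higher.

Karl Brown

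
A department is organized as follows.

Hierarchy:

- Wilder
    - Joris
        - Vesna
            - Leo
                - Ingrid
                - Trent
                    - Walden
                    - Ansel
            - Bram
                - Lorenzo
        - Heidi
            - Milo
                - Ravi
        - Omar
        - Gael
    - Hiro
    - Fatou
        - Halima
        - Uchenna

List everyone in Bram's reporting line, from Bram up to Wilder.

Bram -> Vesna -> Joris -> Wilder

Bram reports to Vesna. Vesna reports to Joris. Joris reports to Wilder. Wilder is at the top.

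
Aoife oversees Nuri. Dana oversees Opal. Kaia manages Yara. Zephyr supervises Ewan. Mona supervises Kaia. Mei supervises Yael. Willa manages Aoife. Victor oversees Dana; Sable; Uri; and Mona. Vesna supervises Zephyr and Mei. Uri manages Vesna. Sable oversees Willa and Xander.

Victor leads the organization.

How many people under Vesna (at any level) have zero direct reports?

The people in Vesna's organization with no one reporting to them are Yael, Ewan. That is 2.

2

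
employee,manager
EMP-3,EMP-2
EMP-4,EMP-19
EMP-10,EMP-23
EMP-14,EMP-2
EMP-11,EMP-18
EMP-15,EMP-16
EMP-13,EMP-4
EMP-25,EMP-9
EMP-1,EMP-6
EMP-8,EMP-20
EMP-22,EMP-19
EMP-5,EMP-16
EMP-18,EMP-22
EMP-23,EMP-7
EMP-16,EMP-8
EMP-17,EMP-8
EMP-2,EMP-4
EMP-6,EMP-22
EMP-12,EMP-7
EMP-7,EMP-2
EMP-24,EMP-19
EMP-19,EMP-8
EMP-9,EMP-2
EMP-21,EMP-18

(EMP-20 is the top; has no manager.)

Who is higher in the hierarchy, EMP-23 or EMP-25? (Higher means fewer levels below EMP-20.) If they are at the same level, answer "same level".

same level

Both EMP-23 and EMP-25 are 6 levels below EMP-20.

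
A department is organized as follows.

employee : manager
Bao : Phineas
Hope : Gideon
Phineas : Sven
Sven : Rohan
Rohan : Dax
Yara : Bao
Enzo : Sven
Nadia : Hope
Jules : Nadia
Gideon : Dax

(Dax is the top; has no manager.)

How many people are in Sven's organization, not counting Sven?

Sven directly manages Phineas, Enzo. Under Phineas: Bao, Yara (2). Enzo has no reports. So Sven's organization is 2 direct reports plus everyone under them: 3 + 1 = 4.

4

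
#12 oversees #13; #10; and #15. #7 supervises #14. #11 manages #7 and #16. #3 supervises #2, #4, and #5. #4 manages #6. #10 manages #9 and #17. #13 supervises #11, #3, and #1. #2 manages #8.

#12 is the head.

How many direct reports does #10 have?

#10 directly manages #9, #17. That is 2 direct reports.

2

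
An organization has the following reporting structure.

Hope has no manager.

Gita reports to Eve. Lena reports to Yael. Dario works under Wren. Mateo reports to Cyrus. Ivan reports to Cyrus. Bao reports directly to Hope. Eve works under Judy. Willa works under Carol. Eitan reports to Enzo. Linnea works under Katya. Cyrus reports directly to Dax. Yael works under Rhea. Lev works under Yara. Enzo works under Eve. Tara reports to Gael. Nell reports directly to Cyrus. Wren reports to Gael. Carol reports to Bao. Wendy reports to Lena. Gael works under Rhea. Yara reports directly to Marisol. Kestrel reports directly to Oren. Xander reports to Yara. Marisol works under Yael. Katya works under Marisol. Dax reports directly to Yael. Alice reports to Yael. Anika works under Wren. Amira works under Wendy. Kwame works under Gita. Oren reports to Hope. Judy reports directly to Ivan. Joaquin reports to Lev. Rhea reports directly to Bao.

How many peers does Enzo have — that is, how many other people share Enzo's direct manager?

1

Enzo reports to Eve. Eve's other direct reports are Gita — 1 peer.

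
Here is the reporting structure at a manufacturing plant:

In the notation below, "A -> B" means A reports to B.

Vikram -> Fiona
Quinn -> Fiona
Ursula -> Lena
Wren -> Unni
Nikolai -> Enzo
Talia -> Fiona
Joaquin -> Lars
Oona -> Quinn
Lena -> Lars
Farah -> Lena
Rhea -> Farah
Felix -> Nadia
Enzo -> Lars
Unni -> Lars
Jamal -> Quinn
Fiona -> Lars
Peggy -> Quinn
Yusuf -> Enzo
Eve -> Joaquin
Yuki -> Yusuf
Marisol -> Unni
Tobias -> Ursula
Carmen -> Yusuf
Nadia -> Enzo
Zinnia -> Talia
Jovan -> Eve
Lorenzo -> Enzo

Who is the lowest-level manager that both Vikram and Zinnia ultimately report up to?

Vikram's chain of managers is Fiona, Lars. Zinnia's chain of managers is Talia, Fiona, Lars. The first manager that appears in both chains is Fiona.

Fiona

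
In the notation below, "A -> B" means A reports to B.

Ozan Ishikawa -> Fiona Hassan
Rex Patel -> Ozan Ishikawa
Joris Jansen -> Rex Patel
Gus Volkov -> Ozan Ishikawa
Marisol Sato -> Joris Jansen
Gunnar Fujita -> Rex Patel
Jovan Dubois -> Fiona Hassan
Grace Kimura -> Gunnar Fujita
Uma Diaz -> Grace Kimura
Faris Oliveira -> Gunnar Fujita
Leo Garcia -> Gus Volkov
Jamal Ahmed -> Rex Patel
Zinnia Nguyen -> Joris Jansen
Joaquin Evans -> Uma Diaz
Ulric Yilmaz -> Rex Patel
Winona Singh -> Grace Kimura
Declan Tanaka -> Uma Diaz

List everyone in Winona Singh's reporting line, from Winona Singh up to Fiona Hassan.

Winona Singh -> Grace Kimura -> Gunnar Fujita -> Rex Patel -> Ozan Ishikawa -> Fiona Hassan

Winona Singh reports to Grace Kimura. Grace Kimura reports to Gunnar Fujita. Gunnar Fujita reports to Rex Patel. Rex Patel reports to Ozan Ishikawa. Ozan Ishikawa reports to Fiona Hassan. Fiona Hassan is at the top.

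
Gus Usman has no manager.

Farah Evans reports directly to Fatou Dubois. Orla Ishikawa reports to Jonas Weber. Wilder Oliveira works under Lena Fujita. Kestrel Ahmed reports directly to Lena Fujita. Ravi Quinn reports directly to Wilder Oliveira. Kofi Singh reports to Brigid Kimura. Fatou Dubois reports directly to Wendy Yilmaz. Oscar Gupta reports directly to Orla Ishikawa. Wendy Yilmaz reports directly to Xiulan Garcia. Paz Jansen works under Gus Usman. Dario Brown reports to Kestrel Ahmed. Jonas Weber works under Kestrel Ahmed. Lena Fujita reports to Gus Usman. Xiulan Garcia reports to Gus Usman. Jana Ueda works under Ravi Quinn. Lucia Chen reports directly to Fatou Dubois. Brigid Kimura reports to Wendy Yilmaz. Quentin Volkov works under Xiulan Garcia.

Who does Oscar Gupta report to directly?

Orla Ishikawa

Oscar Gupta reports directly to Orla Ishikawa.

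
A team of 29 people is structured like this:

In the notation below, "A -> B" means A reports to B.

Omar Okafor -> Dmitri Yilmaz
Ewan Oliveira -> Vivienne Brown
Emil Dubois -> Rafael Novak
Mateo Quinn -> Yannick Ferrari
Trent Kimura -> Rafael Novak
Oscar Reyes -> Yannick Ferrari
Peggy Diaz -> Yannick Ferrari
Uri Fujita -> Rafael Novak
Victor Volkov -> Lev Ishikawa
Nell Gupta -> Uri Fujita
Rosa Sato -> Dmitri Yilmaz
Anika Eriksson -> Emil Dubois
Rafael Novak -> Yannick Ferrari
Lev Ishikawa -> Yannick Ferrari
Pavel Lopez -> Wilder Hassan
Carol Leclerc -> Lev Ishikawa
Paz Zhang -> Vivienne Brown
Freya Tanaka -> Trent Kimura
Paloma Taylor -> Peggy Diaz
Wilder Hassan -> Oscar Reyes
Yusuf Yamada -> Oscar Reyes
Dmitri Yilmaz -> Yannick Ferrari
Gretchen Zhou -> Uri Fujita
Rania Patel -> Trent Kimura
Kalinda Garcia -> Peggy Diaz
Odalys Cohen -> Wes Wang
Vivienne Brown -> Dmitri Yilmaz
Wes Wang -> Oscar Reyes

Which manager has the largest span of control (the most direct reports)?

Yannick Ferrari

Direct-report counts: Yannick Ferrari has 6; Peggy Diaz has 2; Oscar Reyes has 3; Wilder Hassan has 1; Wes Wang has 1; Dmitri Yilmaz has 3; Vivienne Brown has 2; Lev Ishikawa has 2; Rafael Novak has 3; Emil Dubois has 1; Uri Fujita has 2; Trent Kimura has 2. The largest is 6, held by Yannick Ferrari.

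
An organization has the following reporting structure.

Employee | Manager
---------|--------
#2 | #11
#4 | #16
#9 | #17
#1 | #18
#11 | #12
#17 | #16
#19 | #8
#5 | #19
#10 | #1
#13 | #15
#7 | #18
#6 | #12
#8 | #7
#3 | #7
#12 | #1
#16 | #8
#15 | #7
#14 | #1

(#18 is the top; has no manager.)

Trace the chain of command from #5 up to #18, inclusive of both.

#5 -> #19 -> #8 -> #7 -> #18

#5 reports to #19. #19 reports to #8. #8 reports to #7. #7 reports to #18. #18 is at the top.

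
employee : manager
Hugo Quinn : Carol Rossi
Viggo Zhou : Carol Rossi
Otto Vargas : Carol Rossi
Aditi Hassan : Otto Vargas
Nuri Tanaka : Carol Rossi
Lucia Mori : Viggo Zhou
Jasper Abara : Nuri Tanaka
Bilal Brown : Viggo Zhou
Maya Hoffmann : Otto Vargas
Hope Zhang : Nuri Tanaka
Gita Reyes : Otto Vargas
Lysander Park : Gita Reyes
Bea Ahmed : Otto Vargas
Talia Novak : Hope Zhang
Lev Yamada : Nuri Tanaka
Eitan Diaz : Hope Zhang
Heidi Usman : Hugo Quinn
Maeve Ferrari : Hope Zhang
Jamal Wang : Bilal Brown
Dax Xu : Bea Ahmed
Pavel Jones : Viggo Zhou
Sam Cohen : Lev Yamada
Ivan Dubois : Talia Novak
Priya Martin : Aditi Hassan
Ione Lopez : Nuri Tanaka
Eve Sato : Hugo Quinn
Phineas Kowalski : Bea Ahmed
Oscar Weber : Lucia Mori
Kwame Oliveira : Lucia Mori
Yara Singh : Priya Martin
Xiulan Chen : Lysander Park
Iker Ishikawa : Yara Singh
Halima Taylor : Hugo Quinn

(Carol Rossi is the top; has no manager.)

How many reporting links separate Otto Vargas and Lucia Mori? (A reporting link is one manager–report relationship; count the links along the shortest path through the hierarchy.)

3

Otto Vargas is 1 level below Carol Rossi, and Lucia Mori is 2 levels below Carol Rossi (their lowest common manager). The shortest path runs up from Otto Vargas to Carol Rossi and back down to Lucia Mori: 1 + 2 = 3 links.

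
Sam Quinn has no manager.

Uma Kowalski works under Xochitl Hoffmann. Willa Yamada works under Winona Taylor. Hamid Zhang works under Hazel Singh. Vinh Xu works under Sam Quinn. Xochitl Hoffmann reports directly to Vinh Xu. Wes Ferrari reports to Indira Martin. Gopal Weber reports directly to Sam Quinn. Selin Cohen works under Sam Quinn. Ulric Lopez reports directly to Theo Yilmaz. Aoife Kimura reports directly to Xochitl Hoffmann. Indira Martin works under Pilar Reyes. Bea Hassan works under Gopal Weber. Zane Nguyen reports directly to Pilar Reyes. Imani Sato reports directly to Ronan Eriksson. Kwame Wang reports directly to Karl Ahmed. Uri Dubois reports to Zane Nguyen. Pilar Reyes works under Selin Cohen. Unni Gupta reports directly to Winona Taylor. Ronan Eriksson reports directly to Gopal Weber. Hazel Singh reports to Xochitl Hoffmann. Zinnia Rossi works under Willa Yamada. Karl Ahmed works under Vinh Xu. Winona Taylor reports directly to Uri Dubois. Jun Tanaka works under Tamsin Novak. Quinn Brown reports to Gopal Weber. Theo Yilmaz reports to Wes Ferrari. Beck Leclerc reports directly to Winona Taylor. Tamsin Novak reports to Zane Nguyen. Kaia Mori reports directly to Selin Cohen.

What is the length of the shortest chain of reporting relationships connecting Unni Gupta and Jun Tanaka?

5

Unni Gupta is 3 levels below Zane Nguyen, and Jun Tanaka is 2 levels below Zane Nguyen (their lowest common manager). The shortest path runs up from Unni Gupta to Zane Nguyen and back down to Jun Tanaka: 3 + 2 = 5 links.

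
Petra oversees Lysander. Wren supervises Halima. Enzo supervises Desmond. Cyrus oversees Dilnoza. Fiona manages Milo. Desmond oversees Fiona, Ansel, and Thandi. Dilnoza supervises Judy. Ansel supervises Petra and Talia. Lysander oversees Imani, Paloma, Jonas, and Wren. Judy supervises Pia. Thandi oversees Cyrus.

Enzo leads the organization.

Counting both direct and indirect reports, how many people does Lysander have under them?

Lysander directly manages Imani, Paloma, Jonas, Wren. Imani has no reports. Paloma has no reports. Jonas has no reports. Under Wren: Halima (1). So Lysander's organization is 4 direct reports plus everyone under them: 1 + 1 + 1 + 2 = 5.

5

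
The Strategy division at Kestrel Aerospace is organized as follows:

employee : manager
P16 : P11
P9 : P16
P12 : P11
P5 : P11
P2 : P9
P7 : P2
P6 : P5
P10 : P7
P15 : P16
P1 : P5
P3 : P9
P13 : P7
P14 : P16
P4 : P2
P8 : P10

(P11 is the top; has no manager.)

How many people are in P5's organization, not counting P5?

2

P5 directly manages P6, P1. P6 has no reports. P1 has no reports. So P5's organization is 2 direct reports plus everyone under them: 1 + 1 = 2.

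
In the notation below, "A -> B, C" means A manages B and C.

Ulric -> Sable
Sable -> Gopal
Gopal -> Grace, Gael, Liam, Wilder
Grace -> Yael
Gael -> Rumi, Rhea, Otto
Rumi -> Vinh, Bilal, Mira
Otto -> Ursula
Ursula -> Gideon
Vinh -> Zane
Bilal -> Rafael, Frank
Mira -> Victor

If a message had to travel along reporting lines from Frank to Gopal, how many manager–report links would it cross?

4

Frank is in Gopal's organization: the chain from Frank up to Gopal is Frank → Bilal → Rumi → Gael → Gopal, which is 4 links.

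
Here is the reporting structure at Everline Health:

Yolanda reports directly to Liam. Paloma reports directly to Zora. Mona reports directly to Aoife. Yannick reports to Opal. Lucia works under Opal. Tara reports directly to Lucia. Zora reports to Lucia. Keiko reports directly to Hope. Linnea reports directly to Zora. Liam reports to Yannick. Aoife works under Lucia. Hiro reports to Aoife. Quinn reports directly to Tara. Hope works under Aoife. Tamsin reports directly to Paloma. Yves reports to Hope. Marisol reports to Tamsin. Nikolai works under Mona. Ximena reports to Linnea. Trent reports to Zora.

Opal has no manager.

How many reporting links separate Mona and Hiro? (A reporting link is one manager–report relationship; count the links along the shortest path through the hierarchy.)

2

Mona is 1 level below Aoife, and Hiro is 1 level below Aoife (their lowest common manager). The shortest path runs up from Mona to Aoife and back down to Hiro: 1 + 1 = 2 links.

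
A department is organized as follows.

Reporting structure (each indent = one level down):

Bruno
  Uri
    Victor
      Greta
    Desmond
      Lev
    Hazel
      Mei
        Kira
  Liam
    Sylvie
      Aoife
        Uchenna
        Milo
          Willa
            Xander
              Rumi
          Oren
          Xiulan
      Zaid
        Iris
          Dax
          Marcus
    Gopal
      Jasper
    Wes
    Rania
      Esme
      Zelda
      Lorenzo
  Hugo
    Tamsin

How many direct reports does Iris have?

2

Iris directly manages Dax, Marcus. That is 2 direct reports.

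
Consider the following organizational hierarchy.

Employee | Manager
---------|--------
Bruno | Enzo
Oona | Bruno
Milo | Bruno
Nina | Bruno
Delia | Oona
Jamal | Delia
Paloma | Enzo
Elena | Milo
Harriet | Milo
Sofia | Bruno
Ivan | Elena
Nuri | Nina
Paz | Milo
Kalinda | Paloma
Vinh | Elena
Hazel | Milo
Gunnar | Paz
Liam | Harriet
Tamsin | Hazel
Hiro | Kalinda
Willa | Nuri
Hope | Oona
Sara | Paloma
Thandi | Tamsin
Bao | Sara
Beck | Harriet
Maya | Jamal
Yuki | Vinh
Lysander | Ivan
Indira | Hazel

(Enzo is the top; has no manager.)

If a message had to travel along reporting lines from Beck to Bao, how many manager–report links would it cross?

Beck is 4 levels below Enzo, and Bao is 3 levels below Enzo (their lowest common manager). The shortest path runs up from Beck to Enzo and back down to Bao: 4 + 3 = 7 links.

7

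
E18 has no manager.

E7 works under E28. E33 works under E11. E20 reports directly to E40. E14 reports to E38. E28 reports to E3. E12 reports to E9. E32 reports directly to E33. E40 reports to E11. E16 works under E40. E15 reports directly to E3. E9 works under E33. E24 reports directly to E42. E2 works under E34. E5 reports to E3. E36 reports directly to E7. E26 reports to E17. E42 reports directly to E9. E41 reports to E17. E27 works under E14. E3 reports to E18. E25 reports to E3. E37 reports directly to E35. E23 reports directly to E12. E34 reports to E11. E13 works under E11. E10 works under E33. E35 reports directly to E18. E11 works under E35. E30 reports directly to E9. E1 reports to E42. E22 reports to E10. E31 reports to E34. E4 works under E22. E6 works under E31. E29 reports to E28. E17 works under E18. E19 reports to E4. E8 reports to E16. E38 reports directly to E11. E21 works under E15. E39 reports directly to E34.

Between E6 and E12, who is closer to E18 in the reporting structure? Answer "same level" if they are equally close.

same level

Both E6 and E12 are 5 levels below E18.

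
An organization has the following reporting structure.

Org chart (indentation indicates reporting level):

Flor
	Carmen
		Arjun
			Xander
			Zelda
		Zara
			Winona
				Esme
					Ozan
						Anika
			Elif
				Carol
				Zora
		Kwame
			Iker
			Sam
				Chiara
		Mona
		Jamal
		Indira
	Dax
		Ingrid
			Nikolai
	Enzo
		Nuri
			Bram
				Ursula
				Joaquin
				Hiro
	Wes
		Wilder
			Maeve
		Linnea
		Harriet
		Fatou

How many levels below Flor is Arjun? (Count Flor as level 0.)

2

Chain from Arjun up to Flor: Arjun → Carmen → Flor. That is 2 steps up, so Arjun is 2 levels below Flor.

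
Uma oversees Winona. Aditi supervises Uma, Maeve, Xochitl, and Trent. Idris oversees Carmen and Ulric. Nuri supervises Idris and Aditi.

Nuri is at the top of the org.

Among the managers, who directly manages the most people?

Direct-report counts: Nuri has 2; Idris has 2; Aditi has 4; Uma has 1. The largest is 4, held by Aditi.

Aditi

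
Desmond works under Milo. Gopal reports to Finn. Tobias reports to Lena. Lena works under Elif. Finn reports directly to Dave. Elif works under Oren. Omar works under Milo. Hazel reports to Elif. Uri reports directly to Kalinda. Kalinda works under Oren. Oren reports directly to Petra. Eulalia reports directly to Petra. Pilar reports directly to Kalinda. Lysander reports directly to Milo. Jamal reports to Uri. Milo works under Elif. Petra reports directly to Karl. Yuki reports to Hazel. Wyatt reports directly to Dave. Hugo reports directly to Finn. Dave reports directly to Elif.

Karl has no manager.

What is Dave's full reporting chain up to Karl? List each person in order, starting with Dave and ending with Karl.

Dave -> Elif -> Oren -> Petra -> Karl

Dave reports to Elif. Elif reports to Oren. Oren reports to Petra. Petra reports to Karl. Karl is at the top.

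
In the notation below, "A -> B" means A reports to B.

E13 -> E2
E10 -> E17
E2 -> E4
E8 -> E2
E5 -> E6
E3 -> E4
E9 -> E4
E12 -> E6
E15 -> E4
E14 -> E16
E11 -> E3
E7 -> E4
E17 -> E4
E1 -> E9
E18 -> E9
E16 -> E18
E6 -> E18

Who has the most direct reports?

E4

Direct-report counts: E4 has 6; E17 has 1; E3 has 1; E2 has 2; E9 has 2; E18 has 2; E6 has 2; E16 has 1. The largest is 6, held by E4.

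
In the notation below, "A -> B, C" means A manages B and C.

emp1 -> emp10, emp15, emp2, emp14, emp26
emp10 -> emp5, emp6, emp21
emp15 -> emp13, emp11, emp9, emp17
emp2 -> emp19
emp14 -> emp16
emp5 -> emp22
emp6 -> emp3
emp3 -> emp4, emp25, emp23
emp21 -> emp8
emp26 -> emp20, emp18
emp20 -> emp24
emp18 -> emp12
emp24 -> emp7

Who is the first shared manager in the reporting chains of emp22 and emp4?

emp10

emp22's chain of managers is emp5, emp10, emp1. emp4's chain of managers is emp3, emp6, emp10, emp1. The first manager that appears in both chains is emp10.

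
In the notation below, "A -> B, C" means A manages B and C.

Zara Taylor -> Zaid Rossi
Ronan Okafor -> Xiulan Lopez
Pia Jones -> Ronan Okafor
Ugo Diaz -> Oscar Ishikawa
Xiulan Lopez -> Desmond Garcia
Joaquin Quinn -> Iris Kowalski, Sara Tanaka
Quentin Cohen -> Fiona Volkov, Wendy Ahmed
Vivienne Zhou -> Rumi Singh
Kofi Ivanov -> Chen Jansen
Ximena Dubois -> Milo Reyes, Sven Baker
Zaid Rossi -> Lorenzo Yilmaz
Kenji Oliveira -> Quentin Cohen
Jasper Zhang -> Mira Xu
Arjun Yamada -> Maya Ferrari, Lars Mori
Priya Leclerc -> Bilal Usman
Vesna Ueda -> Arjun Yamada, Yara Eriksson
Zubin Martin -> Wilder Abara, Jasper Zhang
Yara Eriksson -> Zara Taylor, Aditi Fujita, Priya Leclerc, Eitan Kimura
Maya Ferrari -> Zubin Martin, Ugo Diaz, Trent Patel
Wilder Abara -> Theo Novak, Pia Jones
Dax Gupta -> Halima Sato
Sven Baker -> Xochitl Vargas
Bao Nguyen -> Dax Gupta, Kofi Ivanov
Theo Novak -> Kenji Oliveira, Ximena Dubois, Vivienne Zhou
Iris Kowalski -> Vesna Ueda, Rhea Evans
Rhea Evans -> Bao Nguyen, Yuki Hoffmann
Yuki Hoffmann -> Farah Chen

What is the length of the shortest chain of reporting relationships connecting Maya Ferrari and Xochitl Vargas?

Xochitl Vargas is in Maya Ferrari's organization: the chain from Xochitl Vargas up to Maya Ferrari is Xochitl Vargas → Sven Baker → Ximena Dubois → Theo Novak → Wilder Abara → Zubin Martin → Maya Ferrari, which is 6 links.

6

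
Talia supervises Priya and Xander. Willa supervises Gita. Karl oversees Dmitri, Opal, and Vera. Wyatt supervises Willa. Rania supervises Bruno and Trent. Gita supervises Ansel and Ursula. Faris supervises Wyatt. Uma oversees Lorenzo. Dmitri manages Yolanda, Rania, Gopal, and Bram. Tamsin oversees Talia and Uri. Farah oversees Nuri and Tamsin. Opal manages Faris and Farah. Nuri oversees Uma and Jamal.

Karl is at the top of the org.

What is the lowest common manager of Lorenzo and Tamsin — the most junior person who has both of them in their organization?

Lorenzo's chain of managers is Uma, Nuri, Farah, Opal, Karl. Tamsin's chain of managers is Farah, Opal, Karl. The first manager that appears in both chains is Farah.

Farah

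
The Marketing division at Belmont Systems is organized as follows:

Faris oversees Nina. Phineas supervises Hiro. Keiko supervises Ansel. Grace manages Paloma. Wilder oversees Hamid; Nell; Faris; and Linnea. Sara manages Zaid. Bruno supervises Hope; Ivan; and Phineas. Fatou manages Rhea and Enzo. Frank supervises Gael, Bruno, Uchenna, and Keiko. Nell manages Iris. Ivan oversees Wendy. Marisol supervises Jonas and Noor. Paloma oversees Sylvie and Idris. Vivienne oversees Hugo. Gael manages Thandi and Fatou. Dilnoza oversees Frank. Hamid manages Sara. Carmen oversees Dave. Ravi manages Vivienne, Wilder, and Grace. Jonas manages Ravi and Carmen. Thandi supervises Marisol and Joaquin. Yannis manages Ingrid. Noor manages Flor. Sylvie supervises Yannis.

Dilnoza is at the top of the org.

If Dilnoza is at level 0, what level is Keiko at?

Chain from Keiko up to Dilnoza: Keiko → Frank → Dilnoza. That is 2 steps up, so Keiko is 2 levels below Dilnoza.

2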